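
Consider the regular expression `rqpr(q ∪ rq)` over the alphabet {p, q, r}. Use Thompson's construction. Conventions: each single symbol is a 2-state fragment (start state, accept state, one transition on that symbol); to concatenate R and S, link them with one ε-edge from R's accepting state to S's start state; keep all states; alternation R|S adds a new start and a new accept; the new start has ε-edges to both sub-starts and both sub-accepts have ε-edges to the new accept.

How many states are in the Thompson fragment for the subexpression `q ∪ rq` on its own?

Fragment for `q ∪ rq`:
Each of the 3 symbol leaves contributes a 2-state fragment.
  rq → 4 states
  q ∪ rq → 8 states

8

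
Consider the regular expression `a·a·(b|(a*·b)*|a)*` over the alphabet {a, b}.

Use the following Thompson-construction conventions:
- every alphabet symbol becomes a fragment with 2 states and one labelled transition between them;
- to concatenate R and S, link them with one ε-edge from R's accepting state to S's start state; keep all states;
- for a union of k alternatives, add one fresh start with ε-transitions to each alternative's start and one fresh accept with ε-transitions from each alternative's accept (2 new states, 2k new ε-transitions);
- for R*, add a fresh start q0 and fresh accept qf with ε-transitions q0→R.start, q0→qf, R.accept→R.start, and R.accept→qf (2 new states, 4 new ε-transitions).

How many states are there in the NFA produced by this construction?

Recursing over subexpressions:
Each of the 6 symbol leaves contributes a 2-state fragment.
  a* : 4 states
  a*·b : 6 states
  (a*·b)* : 8 states
  b|(a*·b)*|a : 14 states
  (b|(a*·b)*|a)* : 16 states
  a·a·(b|(a*·b)*|a)* : 20 states

20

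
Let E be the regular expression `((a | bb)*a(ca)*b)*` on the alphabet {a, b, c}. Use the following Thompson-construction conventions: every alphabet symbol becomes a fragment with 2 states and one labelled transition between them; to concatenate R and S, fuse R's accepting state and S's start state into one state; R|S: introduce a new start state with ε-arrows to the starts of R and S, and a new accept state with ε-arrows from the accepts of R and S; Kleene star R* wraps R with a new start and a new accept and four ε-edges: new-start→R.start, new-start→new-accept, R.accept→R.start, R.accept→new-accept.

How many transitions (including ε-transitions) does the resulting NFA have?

23

Per subexpression:
Each of the 7 symbol leaves contributes 1 transition (1 symbol, 0 ε).
  bb — 2 transitions (2 symbol, 0 ε)
  a | bb — 7 transitions (3 symbol, 4 ε)
  (a | bb)* — 11 transitions (3 symbol, 8 ε)
  ca — 2 transitions (2 symbol, 0 ε)
  (ca)* — 6 transitions (2 symbol, 4 ε)
  (a | bb)*a(ca)*b — 19 transitions (7 symbol, 12 ε)
  ((a | bb)*a(ca)*b)* — 23 transitions (7 symbol, 16 ε)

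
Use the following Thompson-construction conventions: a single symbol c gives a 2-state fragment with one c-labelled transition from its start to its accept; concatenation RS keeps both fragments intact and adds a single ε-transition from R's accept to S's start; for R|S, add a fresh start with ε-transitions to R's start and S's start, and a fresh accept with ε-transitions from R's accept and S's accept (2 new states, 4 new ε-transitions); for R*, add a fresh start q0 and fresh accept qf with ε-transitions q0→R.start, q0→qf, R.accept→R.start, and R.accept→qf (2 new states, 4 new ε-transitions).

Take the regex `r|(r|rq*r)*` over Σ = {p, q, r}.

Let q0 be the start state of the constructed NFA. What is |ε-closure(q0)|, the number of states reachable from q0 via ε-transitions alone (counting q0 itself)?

Compute the ε-closure size of each fragment's start state recursively; a symbol fragment's start has no outgoing ε-edge, so its closure is just itself (size 1).
  q* : C = 1 (new start) + 1 (body) + 1 (new accept) = 3
  rq*r : same as the first factor's closure: C = 1
  r|rq*r : new start ε-reaches every alternative's start; none of them accept ε, so the new accept is not reached: C = 1 + 1 + 1 = 3
  (r|rq*r)* : C = 1 (new start) + 3 (body) + 1 (new accept) = 5
  r|(r|rq*r)* : new start ε-reaches every alternative's start; at least one alternative accepts ε, so the union's new accept is reached too: C = 1 + 1 + 5 + 1 = 8

8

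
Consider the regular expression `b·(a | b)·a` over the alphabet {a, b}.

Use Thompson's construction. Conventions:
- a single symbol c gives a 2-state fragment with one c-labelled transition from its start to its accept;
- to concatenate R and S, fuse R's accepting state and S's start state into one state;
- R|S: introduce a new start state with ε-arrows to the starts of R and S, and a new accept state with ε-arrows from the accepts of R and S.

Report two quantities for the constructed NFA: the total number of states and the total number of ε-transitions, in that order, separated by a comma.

Building bottom-up:
Each of the 4 symbol leaves contributes 2 states and 0 ε-transitions.
  a | b = 6 states, 4 ε-transitions
  b·(a | b)·a = 8 states, 4 ε-transitions

8, 4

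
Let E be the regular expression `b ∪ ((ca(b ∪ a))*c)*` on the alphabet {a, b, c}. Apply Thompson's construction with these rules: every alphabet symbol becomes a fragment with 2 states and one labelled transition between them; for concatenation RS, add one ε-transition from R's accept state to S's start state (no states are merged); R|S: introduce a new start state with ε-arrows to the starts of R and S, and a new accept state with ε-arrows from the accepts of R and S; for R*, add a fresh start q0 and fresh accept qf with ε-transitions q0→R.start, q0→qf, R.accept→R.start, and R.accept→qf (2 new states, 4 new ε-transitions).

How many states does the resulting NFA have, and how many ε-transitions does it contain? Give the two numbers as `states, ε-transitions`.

20, 19

Bottom-up over the parse tree:
Each of the 6 symbol leaves contributes 2 states and 0 ε-transitions.
  b ∪ a : 6 states, 4 ε-transitions
  ca(b ∪ a) : 10 states, 6 ε-transitions
  (ca(b ∪ a))* : 12 states, 10 ε-transitions
  (ca(b ∪ a))*c : 14 states, 11 ε-transitions
  ((ca(b ∪ a))*c)* : 16 states, 15 ε-transitions
  b ∪ ((ca(b ∪ a))*c)* : 20 states, 19 ε-transitions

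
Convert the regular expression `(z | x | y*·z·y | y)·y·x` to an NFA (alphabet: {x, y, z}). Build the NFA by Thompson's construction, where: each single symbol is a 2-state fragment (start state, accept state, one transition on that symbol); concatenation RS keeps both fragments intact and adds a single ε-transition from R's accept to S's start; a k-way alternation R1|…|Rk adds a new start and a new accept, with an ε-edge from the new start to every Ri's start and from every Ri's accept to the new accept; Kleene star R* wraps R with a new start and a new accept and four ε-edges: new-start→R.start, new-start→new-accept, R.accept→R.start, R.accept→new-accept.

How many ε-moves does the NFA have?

Recursing over subexpressions:
Each of the 8 symbol leaves contributes 0 ε-transitions.
  y* : 4 ε-transitions
  y*·z·y : 6 ε-transitions
  z | x | y*·z·y | y : 14 ε-transitions
  (z | x | y*·z·y | y)·y·x : 16 ε-transitions

16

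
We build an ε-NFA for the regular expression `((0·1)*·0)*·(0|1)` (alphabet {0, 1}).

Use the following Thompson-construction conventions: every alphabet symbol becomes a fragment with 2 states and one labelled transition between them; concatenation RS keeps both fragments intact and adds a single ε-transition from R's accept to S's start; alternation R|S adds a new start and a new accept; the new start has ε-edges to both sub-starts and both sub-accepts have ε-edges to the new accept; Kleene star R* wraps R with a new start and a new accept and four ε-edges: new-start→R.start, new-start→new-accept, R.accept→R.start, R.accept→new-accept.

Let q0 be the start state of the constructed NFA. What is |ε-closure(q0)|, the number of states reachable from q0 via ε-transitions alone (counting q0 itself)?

Compute the ε-closure size of each fragment's start state recursively; a symbol fragment's start has no outgoing ε-edge, so its closure is just itself (size 1).
  0·1 — |ε-closure| equals the left operand's closure size = 1 (its accept is not ε-reachable, so the closure stops there)
  (0·1)* — the star's fresh start ε-reaches both the body's start and the fresh accept: |ε-closure| = 2 + 1 = 3
  (0·1)*·0 — the left operand accepts ε, so the closure extends into the next operand (via the concat ε-link); |ε-closure| = 3 + 1 = 4
  ((0·1)*·0)* — |ε-closure| = 1 (new start) + 4 (body) + 1 (new accept) = 6
  0|1 — |ε-closure| = 1 + 1 + 1 = 3 (the new accept is not ε-reachable since no branch accepts ε)
  ((0·1)*·0)*·(0|1) — |ε-closure| = 6 + 3 = 9 (closure spills across the concat boundary because the left factor accepts ε)

9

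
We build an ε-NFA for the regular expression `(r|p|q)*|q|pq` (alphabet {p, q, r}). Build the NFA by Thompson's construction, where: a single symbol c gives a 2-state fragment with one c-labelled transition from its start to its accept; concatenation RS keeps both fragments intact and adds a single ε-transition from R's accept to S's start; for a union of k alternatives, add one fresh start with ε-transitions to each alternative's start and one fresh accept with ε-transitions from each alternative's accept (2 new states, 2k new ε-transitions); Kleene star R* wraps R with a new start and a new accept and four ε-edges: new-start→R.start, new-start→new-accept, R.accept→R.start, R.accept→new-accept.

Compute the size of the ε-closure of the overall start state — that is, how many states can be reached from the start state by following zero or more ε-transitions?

10

Let C(F) = |ε-closure(F.start)| within fragment F, and note whether F accepts ε. Symbol fragments have C = 1 and do not accept ε. Then:
  r|p|q : new start ε-reaches every alternative's start; none of them accept ε, so the new accept is not reached: |ε-closure| = 1 + 1 + 1 + 1 = 4
  (r|p|q)* : the star's fresh start ε-reaches both the body's start and the fresh accept: |ε-closure| = 2 + 4 = 6
  pq : same as the first factor's closure: |ε-closure| = 1
  (r|p|q)*|q|pq : |ε-closure| = 1 (new start) + (6 + 1 + 1) + 1 (new accept, since some branch ε-reaches its own accept) = 10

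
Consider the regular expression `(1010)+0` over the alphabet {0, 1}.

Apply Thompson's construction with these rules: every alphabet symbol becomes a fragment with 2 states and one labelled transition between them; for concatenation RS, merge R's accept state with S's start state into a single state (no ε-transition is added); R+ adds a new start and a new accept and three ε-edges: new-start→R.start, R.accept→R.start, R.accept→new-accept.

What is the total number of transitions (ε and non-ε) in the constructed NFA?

8

Building bottom-up:
Each of the 5 symbol leaves contributes 1 transition (1 symbol, 0 ε).
  1010 : 4 transitions (4 symbol, 0 ε)
  (1010)+ : 7 transitions (4 symbol, 3 ε)
  (1010)+0 : 8 transitions (5 symbol, 3 ε)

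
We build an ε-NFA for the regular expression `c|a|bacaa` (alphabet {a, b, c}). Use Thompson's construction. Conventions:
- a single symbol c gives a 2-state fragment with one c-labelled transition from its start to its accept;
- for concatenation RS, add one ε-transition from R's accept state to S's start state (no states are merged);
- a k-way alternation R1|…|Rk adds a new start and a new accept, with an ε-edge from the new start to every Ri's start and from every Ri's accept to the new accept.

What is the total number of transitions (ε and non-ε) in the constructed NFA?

Recursing over subexpressions:
Each of the 7 symbol leaves contributes 1 transition (1 symbol, 0 ε).
  bacaa = 9 transitions (5 symbol, 4 ε)
  c|a|bacaa = 17 transitions (7 symbol, 10 ε)

17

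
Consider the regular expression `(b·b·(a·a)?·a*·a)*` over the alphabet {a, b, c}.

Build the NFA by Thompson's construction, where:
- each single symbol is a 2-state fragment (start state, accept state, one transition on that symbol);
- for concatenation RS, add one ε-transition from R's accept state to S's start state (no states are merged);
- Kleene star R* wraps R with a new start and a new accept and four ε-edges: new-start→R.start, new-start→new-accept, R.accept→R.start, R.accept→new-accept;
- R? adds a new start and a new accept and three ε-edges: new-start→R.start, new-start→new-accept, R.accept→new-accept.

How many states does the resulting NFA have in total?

18

Per subexpression:
Each of the 6 symbol leaves contributes a 2-state fragment.
  a·a : 4 states
  (a·a)? : 6 states
  a* : 4 states
  b·b·(a·a)?·a*·a : 16 states
  (b·b·(a·a)?·a*·a)* : 18 states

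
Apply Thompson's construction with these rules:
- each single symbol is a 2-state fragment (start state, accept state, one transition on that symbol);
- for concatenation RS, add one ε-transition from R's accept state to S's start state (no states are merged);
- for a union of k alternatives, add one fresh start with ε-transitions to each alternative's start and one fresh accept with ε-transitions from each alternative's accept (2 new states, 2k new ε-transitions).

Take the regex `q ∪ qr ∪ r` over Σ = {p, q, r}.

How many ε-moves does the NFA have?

Building bottom-up:
Each of the 4 symbol leaves contributes 0 ε-transitions.
  qr = 1 ε-transition
  q ∪ qr ∪ r = 7 ε-transitions

7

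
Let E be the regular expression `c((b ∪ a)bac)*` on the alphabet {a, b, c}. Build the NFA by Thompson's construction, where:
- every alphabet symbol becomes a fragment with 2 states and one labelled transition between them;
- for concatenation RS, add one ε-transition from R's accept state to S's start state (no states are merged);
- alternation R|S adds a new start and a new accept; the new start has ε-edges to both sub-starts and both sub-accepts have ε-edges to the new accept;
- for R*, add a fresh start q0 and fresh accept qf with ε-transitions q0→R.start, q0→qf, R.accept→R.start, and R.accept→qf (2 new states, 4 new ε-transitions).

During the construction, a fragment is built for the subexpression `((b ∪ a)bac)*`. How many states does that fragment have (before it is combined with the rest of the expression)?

14

Fragment for `((b ∪ a)bac)*`:
Each of the 5 symbol leaves contributes a 2-state fragment.
  b ∪ a → 6 states
  (b ∪ a)bac → 12 states
  ((b ∪ a)bac)* → 14 states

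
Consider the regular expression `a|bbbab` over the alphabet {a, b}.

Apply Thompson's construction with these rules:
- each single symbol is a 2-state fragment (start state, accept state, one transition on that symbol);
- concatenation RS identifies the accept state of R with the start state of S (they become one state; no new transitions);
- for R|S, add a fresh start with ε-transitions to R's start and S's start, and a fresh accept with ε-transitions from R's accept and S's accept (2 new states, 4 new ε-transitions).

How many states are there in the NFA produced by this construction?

10

Per subexpression:
Each of the 6 symbol leaves contributes a 2-state fragment.
  bbbab → 6 states
  a|bbbab → 10 states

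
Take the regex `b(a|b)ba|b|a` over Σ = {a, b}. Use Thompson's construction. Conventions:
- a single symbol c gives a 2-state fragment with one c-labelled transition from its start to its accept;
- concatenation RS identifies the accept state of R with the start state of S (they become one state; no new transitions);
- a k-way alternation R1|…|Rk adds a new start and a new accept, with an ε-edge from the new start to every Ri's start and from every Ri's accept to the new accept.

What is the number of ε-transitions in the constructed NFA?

Bottom-up over the parse tree:
Each of the 7 symbol leaves contributes 0 ε-transitions.
  a|b → 4 ε-transitions
  b(a|b)ba → 4 ε-transitions
  b(a|b)ba|b|a → 10 ε-transitions

10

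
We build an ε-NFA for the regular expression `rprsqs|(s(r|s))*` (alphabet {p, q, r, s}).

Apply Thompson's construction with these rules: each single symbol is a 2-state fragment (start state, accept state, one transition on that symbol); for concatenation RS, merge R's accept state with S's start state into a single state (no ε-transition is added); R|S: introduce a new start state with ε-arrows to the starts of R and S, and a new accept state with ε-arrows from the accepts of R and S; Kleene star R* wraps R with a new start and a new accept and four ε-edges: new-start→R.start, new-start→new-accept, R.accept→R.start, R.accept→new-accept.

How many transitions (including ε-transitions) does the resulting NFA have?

21

By structural recursion:
Each of the 9 symbol leaves contributes 1 transition (1 symbol, 0 ε).
  rprsqs — 6 transitions (6 symbol, 0 ε)
  r|s — 6 transitions (2 symbol, 4 ε)
  s(r|s) — 7 transitions (3 symbol, 4 ε)
  (s(r|s))* — 11 transitions (3 symbol, 8 ε)
  rprsqs|(s(r|s))* — 21 transitions (9 symbol, 12 ε)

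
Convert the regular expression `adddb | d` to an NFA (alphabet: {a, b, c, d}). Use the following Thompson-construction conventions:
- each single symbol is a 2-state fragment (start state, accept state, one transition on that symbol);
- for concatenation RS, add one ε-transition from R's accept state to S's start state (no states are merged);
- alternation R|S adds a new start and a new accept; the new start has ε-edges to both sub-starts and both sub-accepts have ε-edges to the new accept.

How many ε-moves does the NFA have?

8

Recursing over subexpressions:
Each of the 6 symbol leaves contributes 0 ε-transitions.
  adddb → 4 ε-transitions
  adddb | d → 8 ε-transitions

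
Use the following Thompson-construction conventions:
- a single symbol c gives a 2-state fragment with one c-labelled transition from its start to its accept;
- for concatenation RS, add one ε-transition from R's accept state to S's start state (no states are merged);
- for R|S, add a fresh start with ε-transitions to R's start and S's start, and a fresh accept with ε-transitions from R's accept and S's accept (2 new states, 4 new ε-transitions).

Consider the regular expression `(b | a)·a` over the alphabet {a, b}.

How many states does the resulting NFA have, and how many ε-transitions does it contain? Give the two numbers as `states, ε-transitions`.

8, 5

By structural recursion:
Each of the 3 symbol leaves contributes 2 states and 0 ε-transitions.
  b | a → 6 states, 4 ε-transitions
  (b | a)·a → 8 states, 5 ε-transitions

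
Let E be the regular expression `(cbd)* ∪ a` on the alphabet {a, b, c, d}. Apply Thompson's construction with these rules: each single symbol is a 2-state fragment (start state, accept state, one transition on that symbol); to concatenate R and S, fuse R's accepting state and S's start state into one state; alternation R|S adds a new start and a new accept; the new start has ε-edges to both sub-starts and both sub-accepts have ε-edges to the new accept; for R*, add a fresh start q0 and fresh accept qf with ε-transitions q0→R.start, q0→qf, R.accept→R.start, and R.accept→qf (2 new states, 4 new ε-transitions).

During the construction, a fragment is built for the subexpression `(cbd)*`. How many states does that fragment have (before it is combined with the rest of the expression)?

Fragment for `(cbd)*`:
Each of the 3 symbol leaves contributes a 2-state fragment.
  cbd — 4 states
  (cbd)* — 6 states

6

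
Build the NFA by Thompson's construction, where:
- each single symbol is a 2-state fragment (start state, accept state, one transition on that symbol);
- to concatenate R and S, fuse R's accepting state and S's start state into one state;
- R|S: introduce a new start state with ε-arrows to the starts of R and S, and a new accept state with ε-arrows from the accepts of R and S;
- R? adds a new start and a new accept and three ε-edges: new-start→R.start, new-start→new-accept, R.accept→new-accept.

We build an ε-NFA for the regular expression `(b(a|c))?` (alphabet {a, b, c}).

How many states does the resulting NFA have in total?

9

By structural recursion:
Each of the 3 symbol leaves contributes a 2-state fragment.
  a|c → 6 states
  b(a|c) → 7 states
  (b(a|c))? → 9 states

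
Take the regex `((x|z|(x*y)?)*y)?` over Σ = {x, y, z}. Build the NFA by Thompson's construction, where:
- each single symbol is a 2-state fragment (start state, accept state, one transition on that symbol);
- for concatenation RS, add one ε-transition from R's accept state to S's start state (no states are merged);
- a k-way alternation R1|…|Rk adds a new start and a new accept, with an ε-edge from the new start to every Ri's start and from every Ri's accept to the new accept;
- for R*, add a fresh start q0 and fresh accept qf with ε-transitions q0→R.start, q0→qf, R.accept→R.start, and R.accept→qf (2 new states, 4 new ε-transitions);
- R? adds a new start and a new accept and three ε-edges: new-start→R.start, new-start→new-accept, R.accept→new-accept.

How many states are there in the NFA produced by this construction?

20

Recursing over subexpressions:
Each of the 5 symbol leaves contributes a 2-state fragment.
  x* — 4 states
  x*y — 6 states
  (x*y)? — 8 states
  x|z|(x*y)? — 14 states
  (x|z|(x*y)?)* — 16 states
  (x|z|(x*y)?)*y — 18 states
  ((x|z|(x*y)?)*y)? — 20 states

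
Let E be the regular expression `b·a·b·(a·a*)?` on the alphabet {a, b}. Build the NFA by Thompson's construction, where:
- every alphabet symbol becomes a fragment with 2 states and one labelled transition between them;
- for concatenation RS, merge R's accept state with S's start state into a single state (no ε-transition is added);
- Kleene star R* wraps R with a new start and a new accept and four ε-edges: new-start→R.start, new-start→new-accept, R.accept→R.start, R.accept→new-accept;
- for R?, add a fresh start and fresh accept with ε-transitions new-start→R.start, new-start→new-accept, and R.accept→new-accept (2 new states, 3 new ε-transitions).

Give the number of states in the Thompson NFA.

10

Building bottom-up:
Each of the 5 symbol leaves contributes a 2-state fragment.
  a* → 4 states
  a·a* → 5 states
  (a·a*)? → 7 states
  b·a·b·(a·a*)? → 10 states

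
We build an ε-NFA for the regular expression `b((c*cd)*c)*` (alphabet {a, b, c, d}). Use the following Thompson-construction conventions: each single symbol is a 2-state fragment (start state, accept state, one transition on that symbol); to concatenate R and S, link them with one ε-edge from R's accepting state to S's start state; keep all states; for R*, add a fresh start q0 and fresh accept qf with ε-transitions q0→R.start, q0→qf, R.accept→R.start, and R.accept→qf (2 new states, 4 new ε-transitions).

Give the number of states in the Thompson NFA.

16

Building bottom-up:
Each of the 5 symbol leaves contributes a 2-state fragment.
  c* = 4 states
  c*cd = 8 states
  (c*cd)* = 10 states
  (c*cd)*c = 12 states
  ((c*cd)*c)* = 14 states
  b((c*cd)*c)* = 16 states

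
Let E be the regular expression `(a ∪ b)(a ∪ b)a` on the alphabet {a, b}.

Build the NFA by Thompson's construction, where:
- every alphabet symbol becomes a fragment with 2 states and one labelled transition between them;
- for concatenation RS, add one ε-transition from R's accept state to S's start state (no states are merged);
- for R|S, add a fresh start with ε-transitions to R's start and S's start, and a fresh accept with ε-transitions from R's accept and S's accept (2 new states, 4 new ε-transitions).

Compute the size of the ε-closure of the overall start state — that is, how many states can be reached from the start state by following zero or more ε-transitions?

3

Let C(F) = |ε-closure(F.start)| within fragment F, and note whether F accepts ε. Symbol fragments have C = 1 and do not accept ε. Then:
  a ∪ b → new start ε-reaches every alternative's start; none of them accept ε, so the new accept is not reached: C = 1 + 1 + 1 = 3
  a ∪ b → C = 1 + 1 + 1 = 3 (the new accept is not ε-reachable since no branch accepts ε)
  (a ∪ b)(a ∪ b)a → C equals the left operand's closure size = 3 (its accept is not ε-reachable, so the closure stops there)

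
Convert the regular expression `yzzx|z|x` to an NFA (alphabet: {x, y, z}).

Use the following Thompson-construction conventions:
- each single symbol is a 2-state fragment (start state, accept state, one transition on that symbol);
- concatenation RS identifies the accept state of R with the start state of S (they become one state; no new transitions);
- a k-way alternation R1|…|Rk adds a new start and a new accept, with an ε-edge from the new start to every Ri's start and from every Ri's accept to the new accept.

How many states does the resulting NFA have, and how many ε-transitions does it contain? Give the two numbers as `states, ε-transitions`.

Building bottom-up:
Each of the 6 symbol leaves contributes 2 states and 0 ε-transitions.
  yzzx = 5 states, 0 ε-transitions
  yzzx|z|x = 11 states, 6 ε-transitions

11, 6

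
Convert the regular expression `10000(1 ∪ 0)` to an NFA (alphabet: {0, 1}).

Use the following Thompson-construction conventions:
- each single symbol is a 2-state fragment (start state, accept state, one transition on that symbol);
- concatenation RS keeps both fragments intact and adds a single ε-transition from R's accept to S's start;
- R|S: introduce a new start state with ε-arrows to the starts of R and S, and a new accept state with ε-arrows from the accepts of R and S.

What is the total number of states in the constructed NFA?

Per subexpression:
Each of the 7 symbol leaves contributes a 2-state fragment.
  1 ∪ 0 = 6 states
  10000(1 ∪ 0) = 16 states

16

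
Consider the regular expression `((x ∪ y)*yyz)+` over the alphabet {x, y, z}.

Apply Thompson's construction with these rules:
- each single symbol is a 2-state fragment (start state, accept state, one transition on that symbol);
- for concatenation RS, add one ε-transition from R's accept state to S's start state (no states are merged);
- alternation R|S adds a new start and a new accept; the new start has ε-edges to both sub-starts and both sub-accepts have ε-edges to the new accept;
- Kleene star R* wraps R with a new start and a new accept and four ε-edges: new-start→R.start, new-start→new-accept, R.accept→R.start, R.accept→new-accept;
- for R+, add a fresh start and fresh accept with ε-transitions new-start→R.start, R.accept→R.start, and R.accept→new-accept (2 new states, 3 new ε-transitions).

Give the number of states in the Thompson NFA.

By structural recursion:
Each of the 5 symbol leaves contributes a 2-state fragment.
  x ∪ y — 6 states
  (x ∪ y)* — 8 states
  (x ∪ y)*yyz — 14 states
  ((x ∪ y)*yyz)+ — 16 states

16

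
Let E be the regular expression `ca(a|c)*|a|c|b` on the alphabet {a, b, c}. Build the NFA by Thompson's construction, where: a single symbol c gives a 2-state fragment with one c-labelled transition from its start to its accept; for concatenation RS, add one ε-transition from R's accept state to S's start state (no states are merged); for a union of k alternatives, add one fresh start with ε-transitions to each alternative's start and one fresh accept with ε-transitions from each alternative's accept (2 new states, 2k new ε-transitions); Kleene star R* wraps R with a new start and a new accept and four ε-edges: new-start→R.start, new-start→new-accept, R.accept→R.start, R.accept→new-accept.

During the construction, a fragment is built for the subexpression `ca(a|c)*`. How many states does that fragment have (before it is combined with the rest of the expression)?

Fragment for `ca(a|c)*`:
Each of the 4 symbol leaves contributes a 2-state fragment.
  a|c = 6 states
  (a|c)* = 8 states
  ca(a|c)* = 12 states

12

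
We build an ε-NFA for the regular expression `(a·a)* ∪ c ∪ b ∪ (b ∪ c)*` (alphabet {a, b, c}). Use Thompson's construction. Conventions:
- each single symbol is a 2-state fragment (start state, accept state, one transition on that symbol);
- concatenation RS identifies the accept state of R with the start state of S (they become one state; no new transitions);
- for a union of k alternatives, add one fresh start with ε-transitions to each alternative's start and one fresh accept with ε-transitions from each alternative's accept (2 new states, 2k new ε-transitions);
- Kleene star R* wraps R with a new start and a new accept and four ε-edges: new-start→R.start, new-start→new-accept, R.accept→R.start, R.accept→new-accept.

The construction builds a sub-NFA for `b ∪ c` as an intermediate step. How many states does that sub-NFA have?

Fragment for `b ∪ c`:
Each of the 2 symbol leaves contributes a 2-state fragment.
  b ∪ c : 6 states

6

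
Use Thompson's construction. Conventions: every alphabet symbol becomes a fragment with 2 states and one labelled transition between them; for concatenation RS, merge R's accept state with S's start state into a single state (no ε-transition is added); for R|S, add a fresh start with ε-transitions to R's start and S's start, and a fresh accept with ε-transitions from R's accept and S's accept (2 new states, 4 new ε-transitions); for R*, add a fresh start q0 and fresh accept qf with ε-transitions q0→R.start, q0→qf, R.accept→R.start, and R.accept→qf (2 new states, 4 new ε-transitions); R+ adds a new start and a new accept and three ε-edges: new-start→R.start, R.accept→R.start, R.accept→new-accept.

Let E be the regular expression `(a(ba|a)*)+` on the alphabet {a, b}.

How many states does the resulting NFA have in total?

12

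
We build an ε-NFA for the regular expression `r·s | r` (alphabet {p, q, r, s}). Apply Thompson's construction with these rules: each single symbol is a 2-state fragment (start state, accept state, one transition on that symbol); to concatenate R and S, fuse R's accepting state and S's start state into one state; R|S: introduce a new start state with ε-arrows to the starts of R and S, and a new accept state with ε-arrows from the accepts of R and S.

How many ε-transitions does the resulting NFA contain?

4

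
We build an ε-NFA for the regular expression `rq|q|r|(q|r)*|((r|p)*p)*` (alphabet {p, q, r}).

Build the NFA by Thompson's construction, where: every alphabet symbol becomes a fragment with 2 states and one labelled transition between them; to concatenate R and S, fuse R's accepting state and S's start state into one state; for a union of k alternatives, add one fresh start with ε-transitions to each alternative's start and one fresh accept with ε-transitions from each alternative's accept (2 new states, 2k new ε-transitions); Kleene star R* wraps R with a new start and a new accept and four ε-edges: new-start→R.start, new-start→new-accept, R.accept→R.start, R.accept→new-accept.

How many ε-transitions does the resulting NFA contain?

Building bottom-up:
Each of the 9 symbol leaves contributes 0 ε-transitions.
  rq : 0 ε-transitions
  q|r : 4 ε-transitions
  (q|r)* : 8 ε-transitions
  r|p : 4 ε-transitions
  (r|p)* : 8 ε-transitions
  (r|p)*p : 8 ε-transitions
  ((r|p)*p)* : 12 ε-transitions
  rq|q|r|(q|r)*|((r|p)*p)* : 30 ε-transitions

30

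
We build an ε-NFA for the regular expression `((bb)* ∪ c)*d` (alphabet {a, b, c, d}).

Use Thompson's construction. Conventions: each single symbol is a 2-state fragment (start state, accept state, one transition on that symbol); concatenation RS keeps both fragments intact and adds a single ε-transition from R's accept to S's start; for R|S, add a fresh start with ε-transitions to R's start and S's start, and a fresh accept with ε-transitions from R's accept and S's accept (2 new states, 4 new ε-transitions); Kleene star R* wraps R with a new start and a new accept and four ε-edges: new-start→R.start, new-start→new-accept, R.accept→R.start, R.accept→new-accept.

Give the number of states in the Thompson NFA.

Bottom-up over the parse tree:
Each of the 4 symbol leaves contributes a 2-state fragment.
  bb = 4 states
  (bb)* = 6 states
  (bb)* ∪ c = 10 states
  ((bb)* ∪ c)* = 12 states
  ((bb)* ∪ c)*d = 14 states

14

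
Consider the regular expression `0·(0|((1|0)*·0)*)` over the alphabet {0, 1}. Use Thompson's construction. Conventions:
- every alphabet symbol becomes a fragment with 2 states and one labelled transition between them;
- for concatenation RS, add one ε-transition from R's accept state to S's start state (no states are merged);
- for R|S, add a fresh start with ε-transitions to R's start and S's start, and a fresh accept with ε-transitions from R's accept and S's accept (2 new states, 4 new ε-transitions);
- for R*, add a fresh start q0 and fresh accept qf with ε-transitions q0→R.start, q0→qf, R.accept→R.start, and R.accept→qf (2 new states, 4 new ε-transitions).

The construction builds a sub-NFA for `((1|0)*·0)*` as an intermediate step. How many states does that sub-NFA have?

12

Fragment for `((1|0)*·0)*`:
Each of the 3 symbol leaves contributes a 2-state fragment.
  1|0 : 6 states
  (1|0)* : 8 states
  (1|0)*·0 : 10 states
  ((1|0)*·0)* : 12 states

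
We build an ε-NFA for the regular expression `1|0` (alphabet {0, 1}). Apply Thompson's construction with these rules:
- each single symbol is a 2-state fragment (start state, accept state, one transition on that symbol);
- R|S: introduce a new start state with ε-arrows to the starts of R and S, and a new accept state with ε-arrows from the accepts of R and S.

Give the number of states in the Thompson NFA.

6

Recursing over subexpressions:
Each of the 2 symbol leaves contributes a 2-state fragment.
  1|0 → 6 states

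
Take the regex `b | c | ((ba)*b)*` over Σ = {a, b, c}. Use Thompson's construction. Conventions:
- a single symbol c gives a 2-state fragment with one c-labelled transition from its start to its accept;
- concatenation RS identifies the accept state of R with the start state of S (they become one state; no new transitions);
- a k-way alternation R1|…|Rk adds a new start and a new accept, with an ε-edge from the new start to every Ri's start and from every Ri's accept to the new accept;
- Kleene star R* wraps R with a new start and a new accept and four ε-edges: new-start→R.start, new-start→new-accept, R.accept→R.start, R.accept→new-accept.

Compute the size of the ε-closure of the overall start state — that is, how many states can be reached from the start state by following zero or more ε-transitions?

9

Compute the ε-closure size of each fragment's start state recursively; a symbol fragment's start has no outgoing ε-edge, so its closure is just itself (size 1).
  ba → |closure| equals the left operand's closure size = 1 (its accept is not ε-reachable, so the closure stops there)
  (ba)* → |closure| = 1 (new start) + 1 (body) + 1 (new accept) = 3
  (ba)*b → the left operand accepts ε, so the closure extends into the next operand (the shared merged state is already counted); |closure| = 3 + (1−1) = 3
  ((ba)*b)* → |closure| = 1 (new start) + 3 (body) + 1 (new accept) = 5
  b | c | ((ba)*b)* → new start ε-reaches every alternative's start; at least one alternative accepts ε, so the union's new accept is reached too: |closure| = 1 + 1 + 1 + 5 + 1 = 9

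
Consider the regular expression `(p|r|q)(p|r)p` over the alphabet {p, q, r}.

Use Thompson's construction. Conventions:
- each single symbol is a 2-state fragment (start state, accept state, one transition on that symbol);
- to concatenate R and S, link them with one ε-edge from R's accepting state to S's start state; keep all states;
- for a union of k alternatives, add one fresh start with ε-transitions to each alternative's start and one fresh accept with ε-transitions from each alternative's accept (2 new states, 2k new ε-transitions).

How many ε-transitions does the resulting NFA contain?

12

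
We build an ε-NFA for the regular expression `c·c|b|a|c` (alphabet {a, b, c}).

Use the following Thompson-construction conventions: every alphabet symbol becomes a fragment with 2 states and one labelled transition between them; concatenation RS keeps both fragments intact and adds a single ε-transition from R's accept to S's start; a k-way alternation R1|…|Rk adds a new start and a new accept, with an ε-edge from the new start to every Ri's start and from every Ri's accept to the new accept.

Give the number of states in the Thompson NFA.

12

Building bottom-up:
Each of the 5 symbol leaves contributes a 2-state fragment.
  c·c = 4 states
  c·c|b|a|c = 12 states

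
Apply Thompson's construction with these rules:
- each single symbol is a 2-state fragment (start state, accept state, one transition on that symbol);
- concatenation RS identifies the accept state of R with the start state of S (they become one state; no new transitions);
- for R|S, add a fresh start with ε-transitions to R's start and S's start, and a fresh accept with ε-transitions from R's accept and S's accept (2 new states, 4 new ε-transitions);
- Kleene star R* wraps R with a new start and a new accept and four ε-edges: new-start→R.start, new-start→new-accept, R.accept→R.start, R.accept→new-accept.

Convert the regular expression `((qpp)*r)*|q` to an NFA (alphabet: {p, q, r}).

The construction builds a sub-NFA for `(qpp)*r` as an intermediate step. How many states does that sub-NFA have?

Fragment for `(qpp)*r`:
Each of the 4 symbol leaves contributes a 2-state fragment.
  qpp = 4 states
  (qpp)* = 6 states
  (qpp)*r = 7 states

7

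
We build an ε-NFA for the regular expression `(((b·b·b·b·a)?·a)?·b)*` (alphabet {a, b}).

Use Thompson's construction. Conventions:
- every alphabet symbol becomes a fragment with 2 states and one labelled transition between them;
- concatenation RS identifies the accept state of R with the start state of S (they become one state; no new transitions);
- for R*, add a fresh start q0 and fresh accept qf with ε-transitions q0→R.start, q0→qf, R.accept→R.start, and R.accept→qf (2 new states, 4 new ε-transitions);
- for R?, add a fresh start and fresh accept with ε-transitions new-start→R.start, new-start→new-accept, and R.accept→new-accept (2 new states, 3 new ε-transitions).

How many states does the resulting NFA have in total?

Bottom-up over the parse tree:
Each of the 7 symbol leaves contributes a 2-state fragment.
  b·b·b·b·a → 6 states
  (b·b·b·b·a)? → 8 states
  (b·b·b·b·a)?·a → 9 states
  ((b·b·b·b·a)?·a)? → 11 states
  ((b·b·b·b·a)?·a)?·b → 12 states
  (((b·b·b·b·a)?·a)?·b)* → 14 states

14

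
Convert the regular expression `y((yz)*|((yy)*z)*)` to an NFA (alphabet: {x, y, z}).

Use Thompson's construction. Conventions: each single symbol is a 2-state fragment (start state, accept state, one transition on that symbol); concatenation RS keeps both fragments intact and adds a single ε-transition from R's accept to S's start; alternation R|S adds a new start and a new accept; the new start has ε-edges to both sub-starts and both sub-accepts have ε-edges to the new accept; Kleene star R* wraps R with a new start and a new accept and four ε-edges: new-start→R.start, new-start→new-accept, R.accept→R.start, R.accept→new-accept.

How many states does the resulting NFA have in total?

20

Per subexpression:
Each of the 6 symbol leaves contributes a 2-state fragment.
  yz = 4 states
  (yz)* = 6 states
  yy = 4 states
  (yy)* = 6 states
  (yy)*z = 8 states
  ((yy)*z)* = 10 states
  (yz)*|((yy)*z)* = 18 states
  y((yz)*|((yy)*z)*) = 20 states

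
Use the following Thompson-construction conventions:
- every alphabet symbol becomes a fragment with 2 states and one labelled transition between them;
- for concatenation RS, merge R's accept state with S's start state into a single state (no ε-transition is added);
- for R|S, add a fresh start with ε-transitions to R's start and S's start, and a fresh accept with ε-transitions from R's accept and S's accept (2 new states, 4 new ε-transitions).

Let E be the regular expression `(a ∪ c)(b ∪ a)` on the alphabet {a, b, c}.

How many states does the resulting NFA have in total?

11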